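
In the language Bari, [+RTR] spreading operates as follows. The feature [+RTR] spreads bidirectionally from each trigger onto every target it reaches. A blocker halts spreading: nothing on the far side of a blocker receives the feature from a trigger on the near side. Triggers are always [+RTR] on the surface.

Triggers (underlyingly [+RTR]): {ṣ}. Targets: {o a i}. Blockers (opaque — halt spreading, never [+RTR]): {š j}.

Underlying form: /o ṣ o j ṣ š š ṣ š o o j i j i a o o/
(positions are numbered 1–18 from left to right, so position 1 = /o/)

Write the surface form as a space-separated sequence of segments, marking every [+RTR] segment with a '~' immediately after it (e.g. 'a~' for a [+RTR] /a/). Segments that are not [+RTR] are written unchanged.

o~ ṣ~ o~ j ṣ~ š š ṣ~ š o o j i j i a o o

From /ṣ/ at 2 rightward: 3 /o/ → [+RTR]; 4 /j/ blocks.
From /ṣ/ at 2 leftward: 1 /o/ → [+RTR]; word edge.
From /ṣ/ at 5 rightward: 6 /š/ blocks.
From /ṣ/ at 5 leftward: 4 /j/ blocks.
From /ṣ/ at 8 rightward: 9 /š/ blocks.
From /ṣ/ at 8 leftward: 7 /š/ blocks.
Targets with no active source: positions 10 11 13 15 16 17 18 stay [-emphatic].
[+RTR] positions on the surface: 1 2 3 5 8.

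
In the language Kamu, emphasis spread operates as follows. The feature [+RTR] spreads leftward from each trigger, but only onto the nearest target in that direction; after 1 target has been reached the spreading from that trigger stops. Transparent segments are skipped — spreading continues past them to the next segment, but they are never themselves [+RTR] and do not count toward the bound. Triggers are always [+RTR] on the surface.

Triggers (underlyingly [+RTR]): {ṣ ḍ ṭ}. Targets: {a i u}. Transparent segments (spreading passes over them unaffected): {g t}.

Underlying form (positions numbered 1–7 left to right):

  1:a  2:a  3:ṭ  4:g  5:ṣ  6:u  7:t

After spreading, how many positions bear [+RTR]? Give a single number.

3

From /ṭ/ at 3 leftward: 2 /a/ → [+RTR]; bound reached.
From /ṣ/ at 5 leftward: 4 /g/ transparent; 3 /ṭ/ is itself a trigger — this domain ends here.
Targets with no active source: positions 1 6 stay [-emphatic].
[+RTR] positions on the surface: 2 3 5.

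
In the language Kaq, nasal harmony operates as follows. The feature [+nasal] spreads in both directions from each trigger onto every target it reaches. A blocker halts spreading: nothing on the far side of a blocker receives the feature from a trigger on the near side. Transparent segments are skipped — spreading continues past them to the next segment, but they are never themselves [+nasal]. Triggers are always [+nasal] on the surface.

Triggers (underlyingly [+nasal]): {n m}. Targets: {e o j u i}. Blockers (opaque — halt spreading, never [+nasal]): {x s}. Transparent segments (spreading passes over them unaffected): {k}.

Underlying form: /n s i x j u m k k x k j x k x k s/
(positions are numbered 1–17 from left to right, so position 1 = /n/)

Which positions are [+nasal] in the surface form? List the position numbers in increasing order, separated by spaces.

1 5 6 7

From /n/ at 1 rightward: 2 /s/ blocks.
From /n/ at 1 leftward: word edge.
From /m/ at 7 rightward: 8 /k/ transparent; 9 /k/ transparent; 10 /x/ blocks.
From /m/ at 7 leftward: 6 /u/ → [+nasal]; 5 /j/ → [+nasal]; 4 /x/ blocks.
Targets with no active source: positions 3 12 stay [-nasal].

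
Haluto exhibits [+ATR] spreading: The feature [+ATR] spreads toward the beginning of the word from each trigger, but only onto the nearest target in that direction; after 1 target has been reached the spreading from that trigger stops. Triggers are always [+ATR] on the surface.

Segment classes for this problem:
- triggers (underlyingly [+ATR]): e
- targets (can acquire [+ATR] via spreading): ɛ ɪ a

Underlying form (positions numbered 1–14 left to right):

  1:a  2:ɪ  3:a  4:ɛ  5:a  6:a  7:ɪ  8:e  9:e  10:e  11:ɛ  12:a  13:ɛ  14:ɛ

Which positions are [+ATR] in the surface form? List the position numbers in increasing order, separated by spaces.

7 8 9 10

From /e/ at 8 leftward: 7 /ɪ/ → [+ATR]; bound reached.
From /e/ at 9 leftward: 8 /e/ is itself a trigger — this domain ends here.
From /e/ at 10 leftward: 9 /e/ is itself a trigger — this domain ends here.
Targets with no active source: positions 1 2 3 4 5 6 11 12 13 14 stay [-ATR].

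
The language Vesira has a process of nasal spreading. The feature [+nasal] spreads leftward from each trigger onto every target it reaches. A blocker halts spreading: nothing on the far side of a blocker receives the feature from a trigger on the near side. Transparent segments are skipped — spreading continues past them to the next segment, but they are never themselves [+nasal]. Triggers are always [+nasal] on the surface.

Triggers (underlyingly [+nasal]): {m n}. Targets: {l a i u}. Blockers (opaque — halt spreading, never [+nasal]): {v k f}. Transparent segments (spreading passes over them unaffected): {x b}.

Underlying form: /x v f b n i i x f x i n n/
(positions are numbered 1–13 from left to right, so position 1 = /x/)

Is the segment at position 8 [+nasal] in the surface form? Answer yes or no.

From /n/ at 5 leftward: 4 /b/ transparent; 3 /f/ blocks.
From /n/ at 12 leftward: 11 /i/ → [+nasal]; 10 /x/ transparent; 9 /f/ blocks.
From /n/ at 13 leftward: 12 /n/ is itself a trigger — this domain ends here.
Targets with no active source: positions 6 7 stay [-nasal].
[+nasal] positions on the surface: 5 11 12 13.

no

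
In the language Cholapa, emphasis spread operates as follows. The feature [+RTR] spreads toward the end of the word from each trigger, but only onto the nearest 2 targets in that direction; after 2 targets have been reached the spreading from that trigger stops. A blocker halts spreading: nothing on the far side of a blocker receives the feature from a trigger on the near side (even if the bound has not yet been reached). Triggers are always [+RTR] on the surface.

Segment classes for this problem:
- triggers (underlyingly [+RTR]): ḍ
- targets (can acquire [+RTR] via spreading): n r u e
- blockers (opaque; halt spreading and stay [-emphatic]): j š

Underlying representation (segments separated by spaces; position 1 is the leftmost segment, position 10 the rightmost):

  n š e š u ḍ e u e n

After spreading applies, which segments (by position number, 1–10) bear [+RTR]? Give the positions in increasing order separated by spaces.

From /ḍ/ at 6 rightward: 7 /e/ → [+RTR]; 8 /u/ → [+RTR]; bound reached.
Targets with no active source: positions 1 3 5 9 10 stay [-emphatic].

6 7 8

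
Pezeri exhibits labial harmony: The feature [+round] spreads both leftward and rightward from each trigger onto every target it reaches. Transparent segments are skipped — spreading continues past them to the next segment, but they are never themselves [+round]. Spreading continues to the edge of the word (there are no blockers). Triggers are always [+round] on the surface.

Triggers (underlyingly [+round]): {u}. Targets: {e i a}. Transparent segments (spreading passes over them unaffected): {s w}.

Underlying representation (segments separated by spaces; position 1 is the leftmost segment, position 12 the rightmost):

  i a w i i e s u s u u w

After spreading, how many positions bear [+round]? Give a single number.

8

From /u/ at 8 rightward: 9 /s/ transparent; 10 /u/ is itself a trigger — this domain ends here.
From /u/ at 8 leftward: 7 /s/ transparent; 6 /e/ → [+round]; 5 /i/ → [+round]; 4 /i/ → [+round]; 3 /w/ transparent; 2 /a/ → [+round]; 1 /i/ → [+round]; word edge.
From /u/ at 10 rightward: 11 /u/ is itself a trigger — this domain ends here.
From /u/ at 10 leftward: 9 /s/ transparent; 8 /u/ is itself a trigger — this domain ends here.
From /u/ at 11 rightward: 12 /w/ transparent; word edge.
From /u/ at 11 leftward: 10 /u/ is itself a trigger — this domain ends here.
[+round] positions on the surface: 1 2 4 5 6 8 10 11.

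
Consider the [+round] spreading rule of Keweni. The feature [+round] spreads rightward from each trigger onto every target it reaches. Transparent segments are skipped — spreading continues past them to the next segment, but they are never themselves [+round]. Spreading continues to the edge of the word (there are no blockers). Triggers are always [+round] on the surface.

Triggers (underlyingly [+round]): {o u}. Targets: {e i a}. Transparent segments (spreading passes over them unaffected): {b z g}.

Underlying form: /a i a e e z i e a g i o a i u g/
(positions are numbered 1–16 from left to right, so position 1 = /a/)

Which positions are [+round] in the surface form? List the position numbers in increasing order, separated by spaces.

From /o/ at 12 rightward: 13 /a/ → [+round]; 14 /i/ → [+round]; 15 /u/ is itself a trigger — this domain ends here.
From /u/ at 15 rightward: 16 /g/ transparent; word edge.
Targets with no active source: positions 1 2 3 4 5 7 8 9 11 stay [-round].

12 13 14 15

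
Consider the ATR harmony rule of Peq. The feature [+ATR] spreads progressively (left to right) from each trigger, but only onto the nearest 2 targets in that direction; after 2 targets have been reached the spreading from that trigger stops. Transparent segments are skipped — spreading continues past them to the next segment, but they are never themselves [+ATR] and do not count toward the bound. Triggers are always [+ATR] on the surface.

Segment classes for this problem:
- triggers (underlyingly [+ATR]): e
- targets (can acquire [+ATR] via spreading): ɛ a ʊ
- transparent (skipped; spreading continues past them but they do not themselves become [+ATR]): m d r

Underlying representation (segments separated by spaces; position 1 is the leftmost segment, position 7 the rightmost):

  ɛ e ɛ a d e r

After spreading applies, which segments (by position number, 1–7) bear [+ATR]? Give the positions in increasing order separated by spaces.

2 3 4 6

From /e/ at 2 rightward: 3 /ɛ/ → [+ATR]; 4 /a/ → [+ATR]; bound reached.
From /e/ at 6 rightward: 7 /r/ transparent; word edge.
Target with no active source: position 1 stays [-ATR].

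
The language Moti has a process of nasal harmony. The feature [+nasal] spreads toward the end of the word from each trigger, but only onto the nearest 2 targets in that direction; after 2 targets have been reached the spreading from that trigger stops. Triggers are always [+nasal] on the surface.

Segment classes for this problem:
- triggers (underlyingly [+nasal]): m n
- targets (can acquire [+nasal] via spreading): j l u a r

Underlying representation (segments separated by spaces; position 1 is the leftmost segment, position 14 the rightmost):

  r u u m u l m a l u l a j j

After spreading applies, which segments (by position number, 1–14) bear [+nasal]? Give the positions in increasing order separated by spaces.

From /m/ at 4 rightward: 5 /u/ → [+nasal]; 6 /l/ → [+nasal]; bound reached.
From /m/ at 7 rightward: 8 /a/ → [+nasal]; 9 /l/ → [+nasal]; bound reached.
Targets with no active source: positions 1 2 3 10 11 12 13 14 stay [-nasal].

4 5 6 7 8 9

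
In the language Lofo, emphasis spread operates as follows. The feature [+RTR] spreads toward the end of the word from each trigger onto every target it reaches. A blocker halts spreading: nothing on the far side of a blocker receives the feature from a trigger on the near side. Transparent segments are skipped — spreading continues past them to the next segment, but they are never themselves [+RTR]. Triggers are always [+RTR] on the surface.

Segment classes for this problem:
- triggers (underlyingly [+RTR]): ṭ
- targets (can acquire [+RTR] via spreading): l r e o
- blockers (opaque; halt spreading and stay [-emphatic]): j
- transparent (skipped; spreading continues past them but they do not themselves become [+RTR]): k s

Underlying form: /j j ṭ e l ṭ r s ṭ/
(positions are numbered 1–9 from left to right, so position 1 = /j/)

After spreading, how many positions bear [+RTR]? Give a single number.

From /ṭ/ at 3 rightward: 4 /e/ → [+RTR]; 5 /l/ → [+RTR]; 6 /ṭ/ is itself a trigger — this domain ends here.
From /ṭ/ at 6 rightward: 7 /r/ → [+RTR]; 8 /s/ transparent; 9 /ṭ/ is itself a trigger — this domain ends here.
From /ṭ/ at 9 rightward: word edge.
[+RTR] positions on the surface: 3 4 5 6 7 9.

6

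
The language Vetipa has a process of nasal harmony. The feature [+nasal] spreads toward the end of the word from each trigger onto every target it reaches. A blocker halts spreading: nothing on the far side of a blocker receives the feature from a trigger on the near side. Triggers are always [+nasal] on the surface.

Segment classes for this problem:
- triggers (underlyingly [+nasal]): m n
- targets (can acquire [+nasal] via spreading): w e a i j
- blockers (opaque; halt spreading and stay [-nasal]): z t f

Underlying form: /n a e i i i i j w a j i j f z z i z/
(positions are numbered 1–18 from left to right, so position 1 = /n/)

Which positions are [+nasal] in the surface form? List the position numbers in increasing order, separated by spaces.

From /n/ at 1 rightward: 2 /a/ → [+nasal]; 3 /e/ → [+nasal]; 4 /i/ → [+nasal]; 5 /i/ → [+nasal]; 6 /i/ → [+nasal]; 7 /i/ → [+nasal]; 8 /j/ → [+nasal]; 9 /w/ → [+nasal]; 10 /a/ → [+nasal]; 11 /j/ → [+nasal]; 12 /i/ → [+nasal]; 13 /j/ → [+nasal]; 14 /f/ blocks.
Target with no active source: position 17 stays [-nasal].

1 2 3 4 5 6 7 8 9 10 11 12 13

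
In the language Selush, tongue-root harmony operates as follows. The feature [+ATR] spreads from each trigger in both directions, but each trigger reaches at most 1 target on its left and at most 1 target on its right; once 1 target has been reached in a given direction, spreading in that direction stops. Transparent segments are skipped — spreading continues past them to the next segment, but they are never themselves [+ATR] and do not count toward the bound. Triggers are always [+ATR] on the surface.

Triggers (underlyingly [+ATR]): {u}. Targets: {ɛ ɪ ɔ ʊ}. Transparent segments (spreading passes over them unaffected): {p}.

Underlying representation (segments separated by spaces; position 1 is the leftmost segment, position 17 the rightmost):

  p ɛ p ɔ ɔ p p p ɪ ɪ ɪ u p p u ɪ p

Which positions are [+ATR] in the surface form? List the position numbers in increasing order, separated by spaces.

From /u/ at 12 rightward: 13 /p/ transparent; 14 /p/ transparent; 15 /u/ is itself a trigger — this domain ends here.
From /u/ at 12 leftward: 11 /ɪ/ → [+ATR]; bound reached.
From /u/ at 15 rightward: 16 /ɪ/ → [+ATR]; bound reached.
From /u/ at 15 leftward: 14 /p/ transparent; 13 /p/ transparent; 12 /u/ is itself a trigger — this domain ends here.
Targets with no active source: positions 2 4 5 9 10 stay [-ATR].

11 12 15 16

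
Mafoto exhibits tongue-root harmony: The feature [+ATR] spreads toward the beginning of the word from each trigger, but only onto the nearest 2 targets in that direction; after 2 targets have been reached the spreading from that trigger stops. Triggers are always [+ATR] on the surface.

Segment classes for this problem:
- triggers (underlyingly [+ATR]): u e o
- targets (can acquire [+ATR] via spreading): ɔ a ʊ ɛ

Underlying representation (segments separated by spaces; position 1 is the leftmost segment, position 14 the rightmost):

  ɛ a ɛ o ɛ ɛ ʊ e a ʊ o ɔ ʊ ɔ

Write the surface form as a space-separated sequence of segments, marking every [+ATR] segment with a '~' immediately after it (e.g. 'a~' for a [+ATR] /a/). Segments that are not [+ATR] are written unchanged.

ɛ a~ ɛ~ o~ ɛ ɛ~ ʊ~ e~ a~ ʊ~ o~ ɔ ʊ ɔ

From /o/ at 4 leftward: 3 /ɛ/ → [+ATR]; 2 /a/ → [+ATR]; bound reached.
From /e/ at 8 leftward: 7 /ʊ/ → [+ATR]; 6 /ɛ/ → [+ATR]; bound reached.
From /o/ at 11 leftward: 10 /ʊ/ → [+ATR]; 9 /a/ → [+ATR]; bound reached.
Targets with no active source: positions 1 5 12 13 14 stay [-ATR].
[+ATR] positions on the surface: 2 3 4 6 7 8 9 10 11.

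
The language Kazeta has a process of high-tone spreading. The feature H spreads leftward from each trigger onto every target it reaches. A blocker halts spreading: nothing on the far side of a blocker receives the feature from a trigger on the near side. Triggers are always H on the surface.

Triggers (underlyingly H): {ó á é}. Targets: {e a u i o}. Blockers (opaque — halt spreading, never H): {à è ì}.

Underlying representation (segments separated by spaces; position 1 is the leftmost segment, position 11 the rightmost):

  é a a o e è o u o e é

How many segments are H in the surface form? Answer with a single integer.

6

From /é/ at 1 leftward: word edge.
From /é/ at 11 leftward: 10 /e/ → H; 9 /o/ → H; 8 /u/ → H; 7 /o/ → H; 6 /è/ blocks.
Targets with no active source: positions 2 3 4 5 stay [-high tone].
H positions on the surface: 1 7 8 9 10 11.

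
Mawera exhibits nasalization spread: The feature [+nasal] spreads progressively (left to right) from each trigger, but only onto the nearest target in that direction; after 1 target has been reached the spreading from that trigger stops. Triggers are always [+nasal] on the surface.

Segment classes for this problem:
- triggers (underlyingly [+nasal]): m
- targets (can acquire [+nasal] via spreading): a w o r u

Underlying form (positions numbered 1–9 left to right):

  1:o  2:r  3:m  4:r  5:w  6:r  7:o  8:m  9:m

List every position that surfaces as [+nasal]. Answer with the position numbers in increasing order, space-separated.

3 4 8 9

From /m/ at 3 rightward: 4 /r/ → [+nasal]; bound reached.
From /m/ at 8 rightward: 9 /m/ is itself a trigger — this domain ends here.
From /m/ at 9 rightward: word edge.
Targets with no active source: positions 1 2 5 6 7 stay [-nasal].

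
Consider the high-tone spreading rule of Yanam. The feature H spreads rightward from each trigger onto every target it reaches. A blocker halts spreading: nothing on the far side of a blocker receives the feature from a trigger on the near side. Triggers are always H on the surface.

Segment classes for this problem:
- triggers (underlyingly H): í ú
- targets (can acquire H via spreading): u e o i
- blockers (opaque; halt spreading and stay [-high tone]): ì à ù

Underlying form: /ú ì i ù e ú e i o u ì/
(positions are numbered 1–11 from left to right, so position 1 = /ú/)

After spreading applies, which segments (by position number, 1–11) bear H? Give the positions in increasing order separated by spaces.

1 6 7 8 9 10

From /ú/ at 1 rightward: 2 /ì/ blocks.
From /ú/ at 6 rightward: 7 /e/ → H; 8 /i/ → H; 9 /o/ → H; 10 /u/ → H; 11 /ì/ blocks.
Targets with no active source: positions 3 5 stay [-high tone].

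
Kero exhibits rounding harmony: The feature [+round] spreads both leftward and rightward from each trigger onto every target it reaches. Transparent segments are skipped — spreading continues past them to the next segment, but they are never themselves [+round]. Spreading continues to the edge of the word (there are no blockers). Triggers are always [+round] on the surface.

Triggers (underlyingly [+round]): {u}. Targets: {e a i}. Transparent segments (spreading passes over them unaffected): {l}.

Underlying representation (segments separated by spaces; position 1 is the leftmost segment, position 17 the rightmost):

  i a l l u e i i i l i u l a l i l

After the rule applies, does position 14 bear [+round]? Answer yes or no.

From /u/ at 5 rightward: 6 /e/ → [+round]; 7 /i/ → [+round]; 8 /i/ → [+round]; 9 /i/ → [+round]; 10 /l/ transparent; 11 /i/ → [+round]; 12 /u/ is itself a trigger — this domain ends here.
From /u/ at 5 leftward: 4 /l/ transparent; 3 /l/ transparent; 2 /a/ → [+round]; 1 /i/ → [+round]; word edge.
From /u/ at 12 rightward: 13 /l/ transparent; 14 /a/ → [+round]; 15 /l/ transparent; 16 /i/ → [+round]; 17 /l/ transparent; word edge.
From /u/ at 12 leftward: 11 /i/ → [+round]; 10 /l/ transparent; 9 /i/ → [+round]; 8 /i/ → [+round]; 7 /i/ → [+round]; 6 /e/ → [+round]; 5 /u/ is itself a trigger — this domain ends here.
[+round] positions on the surface: 1 2 5 6 7 8 9 11 12 14 16.

yes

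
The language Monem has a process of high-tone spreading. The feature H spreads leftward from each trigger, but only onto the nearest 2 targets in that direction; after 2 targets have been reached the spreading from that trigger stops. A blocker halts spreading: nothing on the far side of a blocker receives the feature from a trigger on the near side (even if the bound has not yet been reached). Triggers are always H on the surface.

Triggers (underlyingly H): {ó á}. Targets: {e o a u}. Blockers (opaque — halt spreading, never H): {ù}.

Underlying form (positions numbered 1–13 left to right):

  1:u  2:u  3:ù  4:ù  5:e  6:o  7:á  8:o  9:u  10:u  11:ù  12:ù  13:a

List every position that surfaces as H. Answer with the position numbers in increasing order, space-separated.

From /á/ at 7 leftward: 6 /o/ → H; 5 /e/ → H; bound reached.
Targets with no active source: positions 1 2 8 9 10 13 stay [-high tone].

5 6 7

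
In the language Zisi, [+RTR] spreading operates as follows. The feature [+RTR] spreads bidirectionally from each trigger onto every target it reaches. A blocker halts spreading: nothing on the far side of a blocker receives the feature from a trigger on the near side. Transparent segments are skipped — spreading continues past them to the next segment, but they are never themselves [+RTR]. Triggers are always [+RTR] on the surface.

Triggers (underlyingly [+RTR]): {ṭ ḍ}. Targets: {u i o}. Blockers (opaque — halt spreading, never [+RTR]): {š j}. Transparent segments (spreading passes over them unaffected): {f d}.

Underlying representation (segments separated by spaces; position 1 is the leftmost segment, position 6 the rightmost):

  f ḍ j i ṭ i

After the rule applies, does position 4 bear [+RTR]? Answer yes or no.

yes

From /ḍ/ at 2 rightward: 3 /j/ blocks.
From /ḍ/ at 2 leftward: 1 /f/ transparent; word edge.
From /ṭ/ at 5 rightward: 6 /i/ → [+RTR]; word edge.
From /ṭ/ at 5 leftward: 4 /i/ → [+RTR]; 3 /j/ blocks.
[+RTR] positions on the surface: 2 4 5 6.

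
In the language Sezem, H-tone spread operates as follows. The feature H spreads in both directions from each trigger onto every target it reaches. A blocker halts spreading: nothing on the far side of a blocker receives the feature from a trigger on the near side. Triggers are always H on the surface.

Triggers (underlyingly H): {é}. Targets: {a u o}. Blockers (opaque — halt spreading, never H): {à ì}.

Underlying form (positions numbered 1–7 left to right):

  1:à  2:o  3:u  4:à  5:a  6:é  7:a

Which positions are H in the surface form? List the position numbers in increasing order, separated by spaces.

5 6 7

From /é/ at 6 rightward: 7 /a/ → H; word edge.
From /é/ at 6 leftward: 5 /a/ → H; 4 /à/ blocks.
Targets with no active source: positions 2 3 stay [-high tone].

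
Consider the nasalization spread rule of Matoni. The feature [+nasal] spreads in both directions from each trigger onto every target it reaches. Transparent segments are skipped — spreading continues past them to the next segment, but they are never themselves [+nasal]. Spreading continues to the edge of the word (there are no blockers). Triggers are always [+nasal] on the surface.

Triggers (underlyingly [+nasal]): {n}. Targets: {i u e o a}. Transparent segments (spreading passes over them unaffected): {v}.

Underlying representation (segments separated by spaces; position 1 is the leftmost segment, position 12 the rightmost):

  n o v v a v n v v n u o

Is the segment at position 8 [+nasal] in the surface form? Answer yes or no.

From /n/ at 1 rightward: 2 /o/ → [+nasal]; 3 /v/ transparent; 4 /v/ transparent; 5 /a/ → [+nasal]; 6 /v/ transparent; 7 /n/ is itself a trigger — this domain ends here.
From /n/ at 1 leftward: word edge.
From /n/ at 7 rightward: 8 /v/ transparent; 9 /v/ transparent; 10 /n/ is itself a trigger — this domain ends here.
From /n/ at 7 leftward: 6 /v/ transparent; 5 /a/ → [+nasal]; 4 /v/ transparent; 3 /v/ transparent; 2 /o/ → [+nasal]; 1 /n/ is itself a trigger — this domain ends here.
From /n/ at 10 rightward: 11 /u/ → [+nasal]; 12 /o/ → [+nasal]; word edge.
From /n/ at 10 leftward: 9 /v/ transparent; 8 /v/ transparent; 7 /n/ is itself a trigger — this domain ends here.
[+nasal] positions on the surface: 1 2 5 7 10 11 12.

no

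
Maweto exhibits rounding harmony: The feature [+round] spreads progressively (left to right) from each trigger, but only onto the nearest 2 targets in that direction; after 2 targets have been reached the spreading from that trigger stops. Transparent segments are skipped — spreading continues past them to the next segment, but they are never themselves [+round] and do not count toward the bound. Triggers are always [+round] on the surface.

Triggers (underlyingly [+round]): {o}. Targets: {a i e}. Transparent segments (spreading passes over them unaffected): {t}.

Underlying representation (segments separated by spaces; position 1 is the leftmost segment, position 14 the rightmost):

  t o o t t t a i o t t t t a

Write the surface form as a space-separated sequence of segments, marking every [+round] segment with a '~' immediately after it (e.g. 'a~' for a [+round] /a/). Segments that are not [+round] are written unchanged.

From /o/ at 2 rightward: 3 /o/ is itself a trigger — this domain ends here.
From /o/ at 3 rightward: 4 /t/ transparent; 5 /t/ transparent; 6 /t/ transparent; 7 /a/ → [+round]; 8 /i/ → [+round]; bound reached.
From /o/ at 9 rightward: 10 /t/ transparent; 11 /t/ transparent; 12 /t/ transparent; 13 /t/ transparent; 14 /a/ → [+round]; word edge.
[+round] positions on the surface: 2 3 7 8 9 14.

t o~ o~ t t t a~ i~ o~ t t t t a~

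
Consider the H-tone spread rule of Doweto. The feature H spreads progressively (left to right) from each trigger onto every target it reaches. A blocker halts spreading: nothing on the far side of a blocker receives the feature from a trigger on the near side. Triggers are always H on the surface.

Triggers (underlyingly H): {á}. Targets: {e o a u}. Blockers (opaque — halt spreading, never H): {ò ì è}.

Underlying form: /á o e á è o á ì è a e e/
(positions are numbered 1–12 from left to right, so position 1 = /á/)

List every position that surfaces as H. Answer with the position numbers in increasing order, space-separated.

From /á/ at 1 rightward: 2 /o/ → H; 3 /e/ → H; 4 /á/ is itself a trigger — this domain ends here.
From /á/ at 4 rightward: 5 /è/ blocks.
From /á/ at 7 rightward: 8 /ì/ blocks.
Targets with no active source: positions 6 10 11 12 stay [-high tone].

1 2 3 4 7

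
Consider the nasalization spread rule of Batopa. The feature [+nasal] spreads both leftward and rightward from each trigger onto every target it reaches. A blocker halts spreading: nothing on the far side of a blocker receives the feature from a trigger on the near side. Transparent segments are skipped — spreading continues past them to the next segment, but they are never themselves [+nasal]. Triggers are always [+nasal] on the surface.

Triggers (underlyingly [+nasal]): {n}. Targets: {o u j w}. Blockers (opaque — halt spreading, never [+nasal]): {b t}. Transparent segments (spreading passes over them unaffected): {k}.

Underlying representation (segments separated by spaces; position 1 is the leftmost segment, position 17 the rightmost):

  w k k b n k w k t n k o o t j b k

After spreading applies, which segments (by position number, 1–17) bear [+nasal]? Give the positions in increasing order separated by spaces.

5 7 10 12 13

From /n/ at 5 rightward: 6 /k/ transparent; 7 /w/ → [+nasal]; 8 /k/ transparent; 9 /t/ blocks.
From /n/ at 5 leftward: 4 /b/ blocks.
From /n/ at 10 rightward: 11 /k/ transparent; 12 /o/ → [+nasal]; 13 /o/ → [+nasal]; 14 /t/ blocks.
From /n/ at 10 leftward: 9 /t/ blocks.
Targets with no active source: positions 1 15 stay [-nasal].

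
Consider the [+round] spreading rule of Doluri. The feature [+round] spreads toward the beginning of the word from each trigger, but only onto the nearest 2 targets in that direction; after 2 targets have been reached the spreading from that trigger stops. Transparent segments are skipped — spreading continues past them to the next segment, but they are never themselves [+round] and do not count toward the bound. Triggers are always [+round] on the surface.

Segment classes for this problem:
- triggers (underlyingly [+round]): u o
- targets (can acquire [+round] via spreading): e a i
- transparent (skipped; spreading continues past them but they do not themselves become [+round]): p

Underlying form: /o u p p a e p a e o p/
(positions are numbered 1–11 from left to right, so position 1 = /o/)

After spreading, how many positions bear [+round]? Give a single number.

5

From /o/ at 1 leftward: word edge.
From /u/ at 2 leftward: 1 /o/ is itself a trigger — this domain ends here.
From /o/ at 10 leftward: 9 /e/ → [+round]; 8 /a/ → [+round]; bound reached.
Targets with no active source: positions 5 6 stay [-round].
[+round] positions on the surface: 1 2 8 9 10.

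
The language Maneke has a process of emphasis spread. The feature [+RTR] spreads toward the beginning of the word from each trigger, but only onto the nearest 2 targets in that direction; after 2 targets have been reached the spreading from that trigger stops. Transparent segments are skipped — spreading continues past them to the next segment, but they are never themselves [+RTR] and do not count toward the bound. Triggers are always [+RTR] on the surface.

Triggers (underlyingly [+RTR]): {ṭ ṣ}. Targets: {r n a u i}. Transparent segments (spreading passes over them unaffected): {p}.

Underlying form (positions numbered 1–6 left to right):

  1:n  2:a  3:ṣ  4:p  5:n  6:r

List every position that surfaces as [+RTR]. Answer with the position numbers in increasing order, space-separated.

1 2 3

From /ṣ/ at 3 leftward: 2 /a/ → [+RTR]; 1 /n/ → [+RTR]; bound reached.
Targets with no active source: positions 5 6 stay [-emphatic].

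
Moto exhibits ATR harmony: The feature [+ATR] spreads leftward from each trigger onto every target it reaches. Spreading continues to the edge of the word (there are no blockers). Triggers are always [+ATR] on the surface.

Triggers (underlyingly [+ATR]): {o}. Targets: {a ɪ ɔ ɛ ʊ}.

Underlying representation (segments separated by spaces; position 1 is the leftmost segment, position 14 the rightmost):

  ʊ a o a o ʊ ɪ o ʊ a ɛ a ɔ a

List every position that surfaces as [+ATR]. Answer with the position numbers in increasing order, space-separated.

From /o/ at 3 leftward: 2 /a/ → [+ATR]; 1 /ʊ/ → [+ATR]; word edge.
From /o/ at 5 leftward: 4 /a/ → [+ATR]; 3 /o/ is itself a trigger — this domain ends here.
From /o/ at 8 leftward: 7 /ɪ/ → [+ATR]; 6 /ʊ/ → [+ATR]; 5 /o/ is itself a trigger — this domain ends here.
Targets with no active source: positions 9 10 11 12 13 14 stay [-ATR].

1 2 3 4 5 6 7 8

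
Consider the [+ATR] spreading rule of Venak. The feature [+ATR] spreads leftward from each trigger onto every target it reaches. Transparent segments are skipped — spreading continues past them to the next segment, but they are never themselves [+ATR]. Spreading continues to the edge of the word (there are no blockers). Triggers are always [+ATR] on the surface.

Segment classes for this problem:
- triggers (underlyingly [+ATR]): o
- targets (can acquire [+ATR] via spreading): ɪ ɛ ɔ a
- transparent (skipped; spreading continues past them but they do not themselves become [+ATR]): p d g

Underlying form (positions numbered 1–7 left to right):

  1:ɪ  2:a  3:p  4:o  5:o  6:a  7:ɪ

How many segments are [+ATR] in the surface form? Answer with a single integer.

4

From /o/ at 4 leftward: 3 /p/ transparent; 2 /a/ → [+ATR]; 1 /ɪ/ → [+ATR]; word edge.
From /o/ at 5 leftward: 4 /o/ is itself a trigger — this domain ends here.
Targets with no active source: positions 6 7 stay [-ATR].
[+ATR] positions on the surface: 1 2 4 5.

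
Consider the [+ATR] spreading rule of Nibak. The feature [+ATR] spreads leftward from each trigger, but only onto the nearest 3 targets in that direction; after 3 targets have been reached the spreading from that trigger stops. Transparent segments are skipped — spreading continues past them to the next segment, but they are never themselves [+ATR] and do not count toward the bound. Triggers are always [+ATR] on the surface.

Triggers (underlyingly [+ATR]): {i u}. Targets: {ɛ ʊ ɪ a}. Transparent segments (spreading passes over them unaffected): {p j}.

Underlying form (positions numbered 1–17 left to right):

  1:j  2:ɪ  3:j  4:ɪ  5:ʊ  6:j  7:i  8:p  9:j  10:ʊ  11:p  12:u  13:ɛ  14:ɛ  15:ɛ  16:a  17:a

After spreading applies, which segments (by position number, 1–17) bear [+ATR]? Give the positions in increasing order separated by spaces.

2 4 5 7 10 12

From /i/ at 7 leftward: 6 /j/ transparent; 5 /ʊ/ → [+ATR]; 4 /ɪ/ → [+ATR]; 3 /j/ transparent; 2 /ɪ/ → [+ATR]; bound reached.
From /u/ at 12 leftward: 11 /p/ transparent; 10 /ʊ/ → [+ATR]; 9 /j/ transparent; 8 /p/ transparent; 7 /i/ is itself a trigger — this domain ends here.
Targets with no active source: positions 13 14 15 16 17 stay [-ATR].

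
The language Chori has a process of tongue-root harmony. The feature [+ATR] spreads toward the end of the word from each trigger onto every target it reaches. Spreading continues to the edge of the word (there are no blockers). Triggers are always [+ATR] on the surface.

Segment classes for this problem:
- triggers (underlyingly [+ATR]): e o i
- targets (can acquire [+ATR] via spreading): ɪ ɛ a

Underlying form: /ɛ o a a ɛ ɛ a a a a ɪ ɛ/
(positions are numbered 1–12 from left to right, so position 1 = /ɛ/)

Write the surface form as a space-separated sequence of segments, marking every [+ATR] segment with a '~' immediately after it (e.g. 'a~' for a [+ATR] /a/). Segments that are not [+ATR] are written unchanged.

ɛ o~ a~ a~ ɛ~ ɛ~ a~ a~ a~ a~ ɪ~ ɛ~

From /o/ at 2 rightward: 3 /a/ → [+ATR]; 4 /a/ → [+ATR]; 5 /ɛ/ → [+ATR]; 6 /ɛ/ → [+ATR]; 7 /a/ → [+ATR]; 8 /a/ → [+ATR]; 9 /a/ → [+ATR]; 10 /a/ → [+ATR]; 11 /ɪ/ → [+ATR]; 12 /ɛ/ → [+ATR]; word edge.
Target with no active source: position 1 stays [-ATR].
[+ATR] positions on the surface: 2 3 4 5 6 7 8 9 10 11 12.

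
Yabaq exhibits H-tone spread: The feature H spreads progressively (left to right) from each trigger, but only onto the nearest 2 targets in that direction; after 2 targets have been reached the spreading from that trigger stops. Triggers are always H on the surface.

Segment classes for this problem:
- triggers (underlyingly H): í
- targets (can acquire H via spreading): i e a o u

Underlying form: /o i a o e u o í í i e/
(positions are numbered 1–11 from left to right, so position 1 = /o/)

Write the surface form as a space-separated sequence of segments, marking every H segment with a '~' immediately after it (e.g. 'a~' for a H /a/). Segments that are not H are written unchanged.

o i a o e u o í~ í~ i~ e~

From /í/ at 8 rightward: 9 /í/ is itself a trigger — this domain ends here.
From /í/ at 9 rightward: 10 /i/ → H; 11 /e/ → H; bound reached.
Targets with no active source: positions 1 2 3 4 5 6 7 stay [-high tone].
H positions on the surface: 8 9 10 11.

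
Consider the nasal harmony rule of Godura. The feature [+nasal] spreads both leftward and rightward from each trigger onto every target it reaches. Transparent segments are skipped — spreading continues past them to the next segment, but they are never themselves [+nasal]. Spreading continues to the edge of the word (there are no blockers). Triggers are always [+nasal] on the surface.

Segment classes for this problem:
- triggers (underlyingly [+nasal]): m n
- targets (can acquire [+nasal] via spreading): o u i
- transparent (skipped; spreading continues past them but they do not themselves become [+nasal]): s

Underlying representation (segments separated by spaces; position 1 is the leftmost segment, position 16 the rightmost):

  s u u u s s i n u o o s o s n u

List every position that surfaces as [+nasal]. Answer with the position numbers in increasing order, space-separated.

2 3 4 7 8 9 10 11 13 15 16

From /n/ at 8 rightward: 9 /u/ → [+nasal]; 10 /o/ → [+nasal]; 11 /o/ → [+nasal]; 12 /s/ transparent; 13 /o/ → [+nasal]; 14 /s/ transparent; 15 /n/ is itself a trigger — this domain ends here.
From /n/ at 8 leftward: 7 /i/ → [+nasal]; 6 /s/ transparent; 5 /s/ transparent; 4 /u/ → [+nasal]; 3 /u/ → [+nasal]; 2 /u/ → [+nasal]; 1 /s/ transparent; word edge.
From /n/ at 15 rightward: 16 /u/ → [+nasal]; word edge.
From /n/ at 15 leftward: 14 /s/ transparent; 13 /o/ → [+nasal]; 12 /s/ transparent; 11 /o/ → [+nasal]; 10 /o/ → [+nasal]; 9 /u/ → [+nasal]; 8 /n/ is itself a trigger — this domain ends here.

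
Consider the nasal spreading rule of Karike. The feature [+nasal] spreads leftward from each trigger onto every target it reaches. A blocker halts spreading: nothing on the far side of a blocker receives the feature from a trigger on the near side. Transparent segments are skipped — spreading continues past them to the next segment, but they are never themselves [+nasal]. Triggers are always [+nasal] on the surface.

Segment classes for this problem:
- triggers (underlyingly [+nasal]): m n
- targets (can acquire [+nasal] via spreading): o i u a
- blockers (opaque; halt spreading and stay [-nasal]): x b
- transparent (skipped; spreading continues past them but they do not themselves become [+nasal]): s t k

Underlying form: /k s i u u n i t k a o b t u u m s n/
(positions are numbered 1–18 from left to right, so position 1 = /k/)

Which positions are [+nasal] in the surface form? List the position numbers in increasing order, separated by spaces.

From /n/ at 6 leftward: 5 /u/ → [+nasal]; 4 /u/ → [+nasal]; 3 /i/ → [+nasal]; 2 /s/ transparent; 1 /k/ transparent; word edge.
From /m/ at 16 leftward: 15 /u/ → [+nasal]; 14 /u/ → [+nasal]; 13 /t/ transparent; 12 /b/ blocks.
From /n/ at 18 leftward: 17 /s/ transparent; 16 /m/ is itself a trigger — this domain ends here.
Targets with no active source: positions 7 10 11 stay [-nasal].

3 4 5 6 14 15 16 18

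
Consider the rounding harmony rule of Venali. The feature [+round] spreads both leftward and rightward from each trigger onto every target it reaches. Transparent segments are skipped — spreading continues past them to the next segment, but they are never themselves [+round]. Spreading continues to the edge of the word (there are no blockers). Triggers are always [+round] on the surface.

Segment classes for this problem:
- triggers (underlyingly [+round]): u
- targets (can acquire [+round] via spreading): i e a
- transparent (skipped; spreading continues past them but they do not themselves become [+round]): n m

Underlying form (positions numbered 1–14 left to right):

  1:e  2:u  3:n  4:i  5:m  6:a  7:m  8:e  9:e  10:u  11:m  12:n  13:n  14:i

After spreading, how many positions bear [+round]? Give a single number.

From /u/ at 2 rightward: 3 /n/ transparent; 4 /i/ → [+round]; 5 /m/ transparent; 6 /a/ → [+round]; 7 /m/ transparent; 8 /e/ → [+round]; 9 /e/ → [+round]; 10 /u/ is itself a trigger — this domain ends here.
From /u/ at 2 leftward: 1 /e/ → [+round]; word edge.
From /u/ at 10 rightward: 11 /m/ transparent; 12 /n/ transparent; 13 /n/ transparent; 14 /i/ → [+round]; word edge.
From /u/ at 10 leftward: 9 /e/ → [+round]; 8 /e/ → [+round]; 7 /m/ transparent; 6 /a/ → [+round]; 5 /m/ transparent; 4 /i/ → [+round]; 3 /n/ transparent; 2 /u/ is itself a trigger — this domain ends here.
[+round] positions on the surface: 1 2 4 6 8 9 10 14.

8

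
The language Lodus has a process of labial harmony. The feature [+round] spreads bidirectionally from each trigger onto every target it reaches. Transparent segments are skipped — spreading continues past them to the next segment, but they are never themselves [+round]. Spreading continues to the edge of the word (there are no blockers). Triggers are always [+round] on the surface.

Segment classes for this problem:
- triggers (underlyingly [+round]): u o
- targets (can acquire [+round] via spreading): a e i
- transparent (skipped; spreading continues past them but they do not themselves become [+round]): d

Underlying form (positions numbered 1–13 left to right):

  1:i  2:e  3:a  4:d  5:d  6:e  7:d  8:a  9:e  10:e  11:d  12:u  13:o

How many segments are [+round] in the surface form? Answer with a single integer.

9

From /u/ at 12 rightward: 13 /o/ is itself a trigger — this domain ends here.
From /u/ at 12 leftward: 11 /d/ transparent; 10 /e/ → [+round]; 9 /e/ → [+round]; 8 /a/ → [+round]; 7 /d/ transparent; 6 /e/ → [+round]; 5 /d/ transparent; 4 /d/ transparent; 3 /a/ → [+round]; 2 /e/ → [+round]; 1 /i/ → [+round]; word edge.
From /o/ at 13 rightward: word edge.
From /o/ at 13 leftward: 12 /u/ is itself a trigger — this domain ends here.
[+round] positions on the surface: 1 2 3 6 8 9 10 12 13.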